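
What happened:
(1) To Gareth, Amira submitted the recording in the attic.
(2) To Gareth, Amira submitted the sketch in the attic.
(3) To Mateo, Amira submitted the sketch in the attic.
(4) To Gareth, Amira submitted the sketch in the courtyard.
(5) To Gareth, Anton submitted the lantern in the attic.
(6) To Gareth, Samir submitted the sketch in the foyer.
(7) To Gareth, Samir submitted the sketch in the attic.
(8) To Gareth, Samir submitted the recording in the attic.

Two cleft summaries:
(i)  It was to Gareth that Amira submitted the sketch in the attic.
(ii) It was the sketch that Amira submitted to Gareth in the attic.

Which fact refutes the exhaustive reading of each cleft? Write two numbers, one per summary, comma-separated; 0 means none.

Summary (i) focuses "Gareth" (the recipient); background agent = Amira, thing = the sketch, setting = in the attic. Fact (3) matches that background with recipient = Mateo — refutes (i).
Summary (ii) focuses "the sketch" (the thing); background agent = Amira, recipient = Gareth, setting = in the attic. Fact (1) matches that background with thing = the recording — refutes (ii).

3, 1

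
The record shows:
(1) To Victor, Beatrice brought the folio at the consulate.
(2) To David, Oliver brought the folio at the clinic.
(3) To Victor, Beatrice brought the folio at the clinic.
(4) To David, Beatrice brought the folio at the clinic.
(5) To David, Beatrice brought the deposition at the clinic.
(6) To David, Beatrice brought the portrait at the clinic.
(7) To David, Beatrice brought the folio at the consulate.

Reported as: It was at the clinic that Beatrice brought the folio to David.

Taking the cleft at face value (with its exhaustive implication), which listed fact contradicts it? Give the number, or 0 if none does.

7

Focus of the cleft: "at the clinic" (the setting). Presupposed background: Beatrice as agent and the folio as thing and David as recipient.
The exhaustive reading says no other setting fits that background.
Fact (7) shares the background but with setting = at the consulate; exhaustivity is violated.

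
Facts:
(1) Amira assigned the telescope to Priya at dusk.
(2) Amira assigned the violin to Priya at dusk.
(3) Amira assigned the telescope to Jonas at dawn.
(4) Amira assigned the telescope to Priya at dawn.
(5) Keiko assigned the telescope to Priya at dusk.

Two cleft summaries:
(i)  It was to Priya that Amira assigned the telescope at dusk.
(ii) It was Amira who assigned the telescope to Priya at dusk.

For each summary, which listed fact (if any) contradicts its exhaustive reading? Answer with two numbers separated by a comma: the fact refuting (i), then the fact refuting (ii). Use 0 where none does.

Summary (i) focuses "Priya" (the recipient); background Amira as agent and the telescope as thing and at dusk as setting. No fact matches that background with a different recipient, so 0.
Summary (ii) focuses "Amira" (the agent); background the telescope as thing and Priya as recipient and at dusk as setting. Fact (5) matches that background with agent = Keiko — refutes (ii).

0, 5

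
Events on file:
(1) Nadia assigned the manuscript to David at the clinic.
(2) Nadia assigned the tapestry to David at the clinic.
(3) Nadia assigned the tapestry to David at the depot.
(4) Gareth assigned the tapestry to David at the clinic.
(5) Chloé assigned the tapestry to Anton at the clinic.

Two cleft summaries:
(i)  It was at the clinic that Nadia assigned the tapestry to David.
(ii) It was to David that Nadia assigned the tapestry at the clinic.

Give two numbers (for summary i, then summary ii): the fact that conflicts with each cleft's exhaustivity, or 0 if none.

3, 0

(i): focus "at the clinic". Looking for Nadia as agent and the tapestry as thing and David as recipient with some other setting — fact (3) has at the depot there. Refuted.
(ii): focus "David". No fact shares Nadia as agent and the tapestry as thing and at the clinic as setting with a different recipient. 0.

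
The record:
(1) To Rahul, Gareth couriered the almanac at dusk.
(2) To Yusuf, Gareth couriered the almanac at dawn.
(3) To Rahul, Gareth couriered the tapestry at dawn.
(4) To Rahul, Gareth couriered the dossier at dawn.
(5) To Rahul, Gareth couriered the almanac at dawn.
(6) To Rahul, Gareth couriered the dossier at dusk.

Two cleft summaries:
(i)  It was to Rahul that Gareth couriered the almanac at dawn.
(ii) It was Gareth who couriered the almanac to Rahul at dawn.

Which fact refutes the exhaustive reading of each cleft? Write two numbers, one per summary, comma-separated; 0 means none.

2, 0

(i): focus "Rahul". Looking for Gareth as agent and the almanac as thing and at dawn as setting with some other recipient — fact (2) has Yusuf there. Refuted.
(ii): focus "Gareth". No fact shares the almanac as thing and Rahul as recipient and at dawn as setting with a different agent. 0.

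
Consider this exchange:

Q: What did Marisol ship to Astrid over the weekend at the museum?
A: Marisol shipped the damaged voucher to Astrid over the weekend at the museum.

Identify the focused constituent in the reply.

the damaged voucher

The wh-word "what" asks about the direct object.
In the answer, "Marisol", "to Astrid", "at the museum" and "over the weekend" are given — repeated from the question.
The constituent filling the direct object gap is "the damaged voucher"; that is the focus and would carry nuclear stress.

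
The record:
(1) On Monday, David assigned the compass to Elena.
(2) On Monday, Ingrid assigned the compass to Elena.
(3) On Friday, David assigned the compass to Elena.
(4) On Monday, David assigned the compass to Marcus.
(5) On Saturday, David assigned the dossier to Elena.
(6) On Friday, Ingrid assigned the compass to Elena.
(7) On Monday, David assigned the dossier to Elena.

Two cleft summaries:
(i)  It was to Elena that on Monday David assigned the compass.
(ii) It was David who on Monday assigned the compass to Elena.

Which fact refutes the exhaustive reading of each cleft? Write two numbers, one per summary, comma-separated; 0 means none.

(i): focus "Elena". Looking for same agent, thing, setting (David / the compass / on Monday) with some other recipient — fact (4) has Marcus there. Refuted.
(ii): focus "David". Looking for same thing, recipient, setting (the compass / Elena / on Monday) with some other agent — fact (2) has Ingrid there. Refuted.

4, 2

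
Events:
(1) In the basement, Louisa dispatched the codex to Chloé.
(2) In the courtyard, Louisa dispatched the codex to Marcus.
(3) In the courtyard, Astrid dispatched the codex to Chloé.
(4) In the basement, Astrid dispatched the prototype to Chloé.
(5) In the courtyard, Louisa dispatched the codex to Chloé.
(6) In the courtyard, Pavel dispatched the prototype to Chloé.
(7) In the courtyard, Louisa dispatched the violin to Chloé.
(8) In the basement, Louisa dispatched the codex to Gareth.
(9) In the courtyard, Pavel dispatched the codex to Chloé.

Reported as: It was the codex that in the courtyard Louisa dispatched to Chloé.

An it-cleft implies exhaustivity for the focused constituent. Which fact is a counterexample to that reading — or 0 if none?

The cleft puts "the codex" in focus and presupposes the open proposition with same agent, recipient, setting (Louisa / Chloé / in the courtyard).
Exhaustivity: the codex is the only thing satisfying that background.
Fact (7) shares the background but with thing = the violin; exhaustivity is violated.

7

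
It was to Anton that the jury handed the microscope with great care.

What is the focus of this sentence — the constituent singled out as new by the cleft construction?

to Anton

In an it-cleft "It was X that/who ...", the clefted constituent X is the focus; the that/who-clause expresses the presupposed open proposition.
Here the focus is "to Anton". The backgrounded (presupposed) material includes "the jury", "the microscope" and "with great care".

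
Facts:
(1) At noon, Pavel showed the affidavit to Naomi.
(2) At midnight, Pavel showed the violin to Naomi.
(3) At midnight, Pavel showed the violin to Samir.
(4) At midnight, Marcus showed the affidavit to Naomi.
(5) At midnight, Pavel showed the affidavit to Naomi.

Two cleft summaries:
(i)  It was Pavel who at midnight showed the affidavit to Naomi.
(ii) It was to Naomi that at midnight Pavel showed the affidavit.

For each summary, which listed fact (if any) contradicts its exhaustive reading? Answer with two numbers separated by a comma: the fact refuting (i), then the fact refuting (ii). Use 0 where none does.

4, 0

(i): focus "Pavel". Looking for the affidavit as thing and Naomi as recipient and at midnight as setting with some other agent — fact (4) has Marcus there. Refuted.
(ii): focus "Naomi". No fact shares Pavel as agent and the affidavit as thing and at midnight as setting with a different recipient. 0.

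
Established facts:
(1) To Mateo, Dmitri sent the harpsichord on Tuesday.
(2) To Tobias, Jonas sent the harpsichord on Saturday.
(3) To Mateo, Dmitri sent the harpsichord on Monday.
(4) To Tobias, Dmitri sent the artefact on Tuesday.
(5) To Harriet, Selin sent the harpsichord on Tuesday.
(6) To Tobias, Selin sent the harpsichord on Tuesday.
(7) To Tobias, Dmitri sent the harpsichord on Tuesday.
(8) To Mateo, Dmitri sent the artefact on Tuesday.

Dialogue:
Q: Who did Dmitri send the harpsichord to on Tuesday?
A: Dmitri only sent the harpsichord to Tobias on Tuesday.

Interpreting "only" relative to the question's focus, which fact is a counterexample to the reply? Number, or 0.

1

The question "Who did ... to ...?" targets the recipient, so in the reply the focus falls on "Tobias".
"Only" then excludes alternative recipients while the background — Dmitri as agent and the harpsichord as thing and on Tuesday as setting — is held fixed.
Fact (1) shares the background with a different recipient (Mateo) — counterexample.
(Fact (4) would refute a reading with focus on the thing — but that is not what the question asks.)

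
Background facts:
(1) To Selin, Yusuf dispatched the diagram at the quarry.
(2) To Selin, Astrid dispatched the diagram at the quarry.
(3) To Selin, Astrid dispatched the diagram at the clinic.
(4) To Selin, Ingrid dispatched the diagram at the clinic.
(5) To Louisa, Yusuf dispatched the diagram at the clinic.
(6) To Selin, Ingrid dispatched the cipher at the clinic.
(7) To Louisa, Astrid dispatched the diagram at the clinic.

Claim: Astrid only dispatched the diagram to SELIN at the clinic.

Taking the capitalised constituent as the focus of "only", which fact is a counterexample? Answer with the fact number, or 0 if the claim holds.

7

The capitals mark "Selin" as focus. So "only" rules out other recipients, with the rest (Astrid as agent and the diagram as thing and at the clinic as setting) as background.
Fact (7) shares the background but differs in recipient (Louisa) — a counterexample.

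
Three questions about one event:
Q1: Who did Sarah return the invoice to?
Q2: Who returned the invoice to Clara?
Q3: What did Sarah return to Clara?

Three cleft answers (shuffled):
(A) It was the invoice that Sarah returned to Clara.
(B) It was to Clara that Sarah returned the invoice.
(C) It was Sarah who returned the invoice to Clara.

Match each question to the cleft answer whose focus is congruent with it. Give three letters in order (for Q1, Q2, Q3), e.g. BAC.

Q1 asks about the recipient; cleft (B) focuses "to Clara", which is the recipient — so Q1 → B.
Q2 asks about the subject (agent); cleft (C) focuses "Sarah", which is the subject (agent) — so Q2 → C.
Q3 asks about the direct object; cleft (A) focuses "the invoice", which is the direct object — so Q3 → A.
Mapping: Q1→B, Q2→C, Q3→A.

BCA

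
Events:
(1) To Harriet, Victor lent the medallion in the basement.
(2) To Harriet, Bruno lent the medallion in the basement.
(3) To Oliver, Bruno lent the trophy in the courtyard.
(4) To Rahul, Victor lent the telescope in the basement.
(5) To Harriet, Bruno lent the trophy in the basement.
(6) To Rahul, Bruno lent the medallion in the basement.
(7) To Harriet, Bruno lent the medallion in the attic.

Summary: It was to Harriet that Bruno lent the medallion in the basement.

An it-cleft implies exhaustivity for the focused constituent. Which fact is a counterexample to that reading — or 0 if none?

The cleft puts "Harriet" in focus and presupposes the open proposition with agent = Bruno, thing = the medallion, setting = in the basement.
The exhaustive reading says no other recipient fits that background.
Fact (6) shares the background but with recipient = Rahul; exhaustivity is violated.

6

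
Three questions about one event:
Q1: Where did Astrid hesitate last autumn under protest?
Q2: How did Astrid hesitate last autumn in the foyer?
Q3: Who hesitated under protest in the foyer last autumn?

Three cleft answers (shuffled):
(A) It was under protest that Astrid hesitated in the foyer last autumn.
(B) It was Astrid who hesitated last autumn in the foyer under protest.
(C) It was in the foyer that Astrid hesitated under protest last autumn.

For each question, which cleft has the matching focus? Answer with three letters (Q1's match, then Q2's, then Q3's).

Q1 asks about the location; cleft (C) focuses "in the foyer", which is the location — so Q1 → C.
Q2 asks about the manner; cleft (A) focuses "under protest", which is the manner — so Q2 → A.
Q3 asks about the subject (agent); cleft (B) focuses "Astrid", which is the subject (agent) — so Q3 → B.
Mapping: Q1→C, Q2→A, Q3→B.

CAB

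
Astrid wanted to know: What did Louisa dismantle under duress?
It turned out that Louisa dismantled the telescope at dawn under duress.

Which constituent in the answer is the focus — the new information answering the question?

the telescope

The wh-word "what" asks about the direct object.
In the answer, "Louisa" and "under duress" are given — repeated from the question.
"at dawn" is also new, but it specifies the time, which is not what the question asks about — so it is not the focus.
The constituent filling the direct object gap is "the telescope"; that is the focus.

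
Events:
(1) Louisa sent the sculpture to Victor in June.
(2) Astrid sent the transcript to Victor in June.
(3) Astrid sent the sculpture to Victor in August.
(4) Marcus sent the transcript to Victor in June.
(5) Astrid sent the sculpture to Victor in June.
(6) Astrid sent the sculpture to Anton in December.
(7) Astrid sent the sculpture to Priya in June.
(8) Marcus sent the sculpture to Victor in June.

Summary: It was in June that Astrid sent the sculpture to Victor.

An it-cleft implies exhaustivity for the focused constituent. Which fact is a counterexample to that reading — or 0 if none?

The cleft puts "in June" in focus and presupposes the open proposition with Astrid as agent and the sculpture as thing and Victor as recipient.
The exhaustive reading says no other setting fits that background.
But fact (3) also has Astrid as agent and the sculpture as thing and Victor as recipient, with setting = in August — so the exhaustive reading fails.

3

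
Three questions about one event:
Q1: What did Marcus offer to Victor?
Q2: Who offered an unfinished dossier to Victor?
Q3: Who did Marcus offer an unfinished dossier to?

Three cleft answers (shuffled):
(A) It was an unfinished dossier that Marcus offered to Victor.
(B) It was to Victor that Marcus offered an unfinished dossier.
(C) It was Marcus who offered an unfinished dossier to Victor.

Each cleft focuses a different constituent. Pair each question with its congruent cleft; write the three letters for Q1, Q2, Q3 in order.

Q1 asks about the direct object; cleft (A) focuses "an unfinished dossier", which is the direct object — so Q1 → A.
Q2 asks about the subject (agent); cleft (C) focuses "Marcus", which is the subject (agent) — so Q2 → C.
Q3 asks about the recipient; cleft (B) focuses "to Victor", which is the recipient — so Q3 → B.
Mapping: Q1→A, Q2→C, Q3→B.

ACB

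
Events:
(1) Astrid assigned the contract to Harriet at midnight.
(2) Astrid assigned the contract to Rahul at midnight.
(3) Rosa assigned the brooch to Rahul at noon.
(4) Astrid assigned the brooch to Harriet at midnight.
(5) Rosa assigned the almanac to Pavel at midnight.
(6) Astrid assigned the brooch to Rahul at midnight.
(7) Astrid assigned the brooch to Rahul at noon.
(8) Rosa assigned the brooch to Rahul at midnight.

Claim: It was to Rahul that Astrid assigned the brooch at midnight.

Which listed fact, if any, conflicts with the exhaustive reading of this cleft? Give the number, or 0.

The cleft puts "Rahul" in focus and presupposes the open proposition with agent = Astrid, thing = the brooch, setting = at midnight.
Exhaustivity: Rahul is the only recipient satisfying that background.
But fact (4) also has agent = Astrid, thing = the brooch, setting = at midnight, with recipient = Harriet — so the exhaustive reading fails.

4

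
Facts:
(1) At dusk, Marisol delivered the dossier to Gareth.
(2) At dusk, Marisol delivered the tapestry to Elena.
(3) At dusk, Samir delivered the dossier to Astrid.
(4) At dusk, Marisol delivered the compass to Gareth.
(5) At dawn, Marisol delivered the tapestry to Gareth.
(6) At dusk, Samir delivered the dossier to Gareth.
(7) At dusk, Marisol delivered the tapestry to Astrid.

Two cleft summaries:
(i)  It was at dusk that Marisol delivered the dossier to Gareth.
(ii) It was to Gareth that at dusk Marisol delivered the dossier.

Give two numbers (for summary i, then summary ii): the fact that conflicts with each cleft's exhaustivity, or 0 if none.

(i): focus "at dusk". No fact shares agent = Marisol, thing = the dossier, recipient = Gareth with a different setting. 0.
(ii): focus "Gareth". No fact shares agent = Marisol, thing = the dossier, setting = at dusk with a different recipient. 0.

0, 0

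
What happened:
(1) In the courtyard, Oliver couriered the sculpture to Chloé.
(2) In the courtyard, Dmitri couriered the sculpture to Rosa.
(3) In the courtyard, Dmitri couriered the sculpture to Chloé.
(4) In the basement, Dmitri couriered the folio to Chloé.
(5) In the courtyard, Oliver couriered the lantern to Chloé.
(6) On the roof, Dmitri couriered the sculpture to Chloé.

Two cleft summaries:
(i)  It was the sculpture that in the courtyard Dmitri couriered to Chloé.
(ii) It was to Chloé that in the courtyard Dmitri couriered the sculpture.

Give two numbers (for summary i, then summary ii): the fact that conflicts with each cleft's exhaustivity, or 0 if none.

(i): focus "the sculpture". No fact shares same agent, recipient, setting (Dmitri / Chloé / in the courtyard) with a different thing. 0.
(ii): focus "Chloé". Looking for same agent, thing, setting (Dmitri / the sculpture / in the courtyard) with some other recipient — fact (2) has Rosa there. Refuted.

0, 2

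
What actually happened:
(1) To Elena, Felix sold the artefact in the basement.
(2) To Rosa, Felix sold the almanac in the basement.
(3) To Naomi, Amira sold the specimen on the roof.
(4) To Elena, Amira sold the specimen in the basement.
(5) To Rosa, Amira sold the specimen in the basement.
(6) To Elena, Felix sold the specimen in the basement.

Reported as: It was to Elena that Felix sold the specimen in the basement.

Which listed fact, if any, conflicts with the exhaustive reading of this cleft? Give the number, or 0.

0

The cleft puts "Elena" in focus and presupposes the open proposition with Felix as agent and the specimen as thing and in the basement as setting.
The exhaustive reading says no other recipient fits that background.
Every other fact differs from the presupposition on some backgrounded slot, so none challenges the exhaustivity.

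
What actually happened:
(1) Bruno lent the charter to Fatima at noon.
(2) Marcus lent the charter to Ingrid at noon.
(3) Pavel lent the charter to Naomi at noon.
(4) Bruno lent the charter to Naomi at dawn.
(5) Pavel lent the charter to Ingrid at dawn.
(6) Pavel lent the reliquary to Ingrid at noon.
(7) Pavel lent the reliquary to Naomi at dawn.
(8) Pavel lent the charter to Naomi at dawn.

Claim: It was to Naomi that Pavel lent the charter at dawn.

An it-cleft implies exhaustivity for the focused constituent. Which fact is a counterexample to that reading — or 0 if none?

The cleft puts "Naomi" in focus and presupposes the open proposition with same agent, thing, setting (Pavel / the charter / at dawn).
The exhaustive reading says no other recipient fits that background.
But fact (5) also has same agent, thing, setting (Pavel / the charter / at dawn), with recipient = Ingrid — so the exhaustive reading fails.

5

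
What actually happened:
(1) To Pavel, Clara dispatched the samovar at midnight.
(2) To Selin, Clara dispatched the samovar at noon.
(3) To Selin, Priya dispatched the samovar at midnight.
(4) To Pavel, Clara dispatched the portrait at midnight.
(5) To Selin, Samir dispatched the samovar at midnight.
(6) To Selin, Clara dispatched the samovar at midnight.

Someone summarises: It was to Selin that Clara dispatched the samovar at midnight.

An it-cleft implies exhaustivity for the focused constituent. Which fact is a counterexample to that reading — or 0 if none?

1

The cleft puts "Selin" in focus and presupposes the open proposition with agent = Clara, thing = the samovar, setting = at midnight.
The exhaustive reading says no other recipient fits that background.
But fact (1) also has agent = Clara, thing = the samovar, setting = at midnight, with recipient = Pavel — so the exhaustive reading fails.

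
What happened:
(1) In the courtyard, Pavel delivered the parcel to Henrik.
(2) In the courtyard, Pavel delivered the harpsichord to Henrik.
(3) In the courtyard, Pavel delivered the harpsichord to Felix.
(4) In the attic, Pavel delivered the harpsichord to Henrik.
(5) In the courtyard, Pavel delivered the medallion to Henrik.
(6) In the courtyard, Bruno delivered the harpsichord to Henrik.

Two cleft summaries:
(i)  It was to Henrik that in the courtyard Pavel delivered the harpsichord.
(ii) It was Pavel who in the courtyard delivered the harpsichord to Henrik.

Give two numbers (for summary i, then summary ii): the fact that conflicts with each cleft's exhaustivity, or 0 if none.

3, 6

Summary (i) focuses "Henrik" (the recipient); background Pavel as agent and the harpsichord as thing and in the courtyard as setting. Fact (3) matches that background with recipient = Felix — refutes (i).
Summary (ii) focuses "Pavel" (the agent); background the harpsichord as thing and Henrik as recipient and in the courtyard as setting. Fact (6) matches that background with agent = Bruno — refutes (ii).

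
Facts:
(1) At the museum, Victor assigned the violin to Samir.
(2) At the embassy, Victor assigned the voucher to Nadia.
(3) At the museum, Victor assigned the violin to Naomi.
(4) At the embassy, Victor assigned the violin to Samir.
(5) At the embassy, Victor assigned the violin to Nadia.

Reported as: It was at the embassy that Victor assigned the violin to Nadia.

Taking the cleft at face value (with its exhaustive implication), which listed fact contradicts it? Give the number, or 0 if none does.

0

The cleft puts "at the embassy" in focus and presupposes the open proposition with same agent, thing, recipient (Victor / the violin / Nadia).
Exhaustivity: at the embassy is the only setting satisfying that background.
Every other fact differs from the presupposition on some backgrounded slot, so none challenges the exhaustivity.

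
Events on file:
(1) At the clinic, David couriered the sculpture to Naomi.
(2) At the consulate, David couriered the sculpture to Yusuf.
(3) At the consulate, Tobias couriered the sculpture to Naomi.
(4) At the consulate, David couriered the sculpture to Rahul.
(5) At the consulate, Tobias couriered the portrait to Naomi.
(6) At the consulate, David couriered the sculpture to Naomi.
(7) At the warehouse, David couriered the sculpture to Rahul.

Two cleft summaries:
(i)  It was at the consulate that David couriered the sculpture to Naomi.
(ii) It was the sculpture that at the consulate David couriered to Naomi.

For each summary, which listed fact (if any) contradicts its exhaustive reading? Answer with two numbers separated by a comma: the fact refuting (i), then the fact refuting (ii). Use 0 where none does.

1, 0

(i): focus "at the consulate". Looking for same agent, thing, recipient (David / the sculpture / Naomi) with some other setting — fact (1) has at the clinic there. Refuted.
(ii): focus "the sculpture". No fact shares same agent, recipient, setting (David / Naomi / at the consulate) with a different thing. 0.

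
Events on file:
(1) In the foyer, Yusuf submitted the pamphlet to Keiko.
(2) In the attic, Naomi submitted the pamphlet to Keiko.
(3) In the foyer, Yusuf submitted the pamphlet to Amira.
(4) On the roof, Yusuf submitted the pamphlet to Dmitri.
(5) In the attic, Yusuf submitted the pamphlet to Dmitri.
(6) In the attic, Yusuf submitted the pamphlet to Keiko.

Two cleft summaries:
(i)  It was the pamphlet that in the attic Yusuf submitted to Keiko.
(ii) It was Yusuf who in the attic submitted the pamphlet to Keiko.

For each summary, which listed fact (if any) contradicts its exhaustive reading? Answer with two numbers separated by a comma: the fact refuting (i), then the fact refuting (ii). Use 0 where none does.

(i): focus "the pamphlet". No fact shares same agent, recipient, setting (Yusuf / Keiko / in the attic) with a different thing. 0.
(ii): focus "Yusuf". Looking for same thing, recipient, setting (the pamphlet / Keiko / in the attic) with some other agent — fact (2) has Naomi there. Refuted.

0, 2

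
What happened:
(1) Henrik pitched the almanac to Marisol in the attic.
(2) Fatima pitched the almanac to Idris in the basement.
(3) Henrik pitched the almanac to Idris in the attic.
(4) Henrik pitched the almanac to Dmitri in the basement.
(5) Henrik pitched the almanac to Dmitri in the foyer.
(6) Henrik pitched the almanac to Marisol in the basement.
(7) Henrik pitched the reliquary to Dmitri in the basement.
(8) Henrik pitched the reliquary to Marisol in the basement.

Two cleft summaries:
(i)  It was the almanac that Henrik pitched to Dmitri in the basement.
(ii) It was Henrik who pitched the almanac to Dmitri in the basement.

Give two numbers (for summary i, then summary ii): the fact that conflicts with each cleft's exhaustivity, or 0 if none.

Summary (i) focuses "the almanac" (the thing); background Henrik as agent and Dmitri as recipient and in the basement as setting. Fact (7) matches that background with thing = the reliquary — refutes (i).
Summary (ii) focuses "Henrik" (the agent); background the almanac as thing and Dmitri as recipient and in the basement as setting. No fact matches that background with a different agent, so 0.

7, 0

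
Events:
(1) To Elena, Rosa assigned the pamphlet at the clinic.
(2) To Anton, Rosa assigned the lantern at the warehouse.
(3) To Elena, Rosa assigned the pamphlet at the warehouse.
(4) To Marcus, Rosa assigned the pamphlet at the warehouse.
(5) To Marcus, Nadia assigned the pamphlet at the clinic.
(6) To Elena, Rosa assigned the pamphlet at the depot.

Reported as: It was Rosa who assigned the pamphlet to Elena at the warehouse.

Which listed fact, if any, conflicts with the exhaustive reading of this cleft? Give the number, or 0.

The cleft puts "Rosa" in focus and presupposes the open proposition with thing = the pamphlet, recipient = Elena, setting = at the warehouse.
The exhaustive reading says no other agent fits that background.
No listed fact matches the background with a different agent. Exhaustivity holds.

0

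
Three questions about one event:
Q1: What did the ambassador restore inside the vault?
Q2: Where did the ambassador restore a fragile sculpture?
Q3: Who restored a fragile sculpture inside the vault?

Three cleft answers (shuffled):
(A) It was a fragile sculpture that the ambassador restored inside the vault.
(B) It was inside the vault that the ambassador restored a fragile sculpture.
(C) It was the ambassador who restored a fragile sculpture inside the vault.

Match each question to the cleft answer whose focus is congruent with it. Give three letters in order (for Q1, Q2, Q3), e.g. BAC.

Q1 asks about the direct object; cleft (A) focuses "a fragile sculpture", which is the direct object — so Q1 → A.
Q2 asks about the location; cleft (B) focuses "inside the vault", which is the location — so Q2 → B.
Q3 asks about the subject (agent); cleft (C) focuses "the ambassador", which is the subject (agent) — so Q3 → C.
Mapping: Q1→A, Q2→B, Q3→C.

ABC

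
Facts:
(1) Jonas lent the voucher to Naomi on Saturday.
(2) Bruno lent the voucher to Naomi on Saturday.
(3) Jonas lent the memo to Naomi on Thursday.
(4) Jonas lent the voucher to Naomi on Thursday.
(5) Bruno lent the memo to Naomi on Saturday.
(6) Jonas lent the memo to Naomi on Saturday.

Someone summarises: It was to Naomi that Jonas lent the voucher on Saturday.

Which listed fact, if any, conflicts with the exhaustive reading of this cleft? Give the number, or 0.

0

The cleft puts "Naomi" in focus and presupposes the open proposition with Jonas as agent and the voucher as thing and on Saturday as setting.
The exhaustive reading says no other recipient fits that background.
No listed fact matches the background with a different recipient. Exhaustivity holds.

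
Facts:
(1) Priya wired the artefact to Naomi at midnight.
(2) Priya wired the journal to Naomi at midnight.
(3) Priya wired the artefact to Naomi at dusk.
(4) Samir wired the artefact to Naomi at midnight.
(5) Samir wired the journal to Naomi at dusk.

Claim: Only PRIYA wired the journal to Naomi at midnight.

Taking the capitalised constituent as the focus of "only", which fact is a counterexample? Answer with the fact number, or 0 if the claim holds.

0

The capitals mark "Priya" as focus. So "only" rules out other agents, with the rest (the journal as thing and Naomi as recipient and at midnight as setting) as background.
No fact matches the journal as thing and Naomi as recipient and at midnight as setting with a different agent — every other fact differs on at least one backgrounded slot. So no fact refutes it.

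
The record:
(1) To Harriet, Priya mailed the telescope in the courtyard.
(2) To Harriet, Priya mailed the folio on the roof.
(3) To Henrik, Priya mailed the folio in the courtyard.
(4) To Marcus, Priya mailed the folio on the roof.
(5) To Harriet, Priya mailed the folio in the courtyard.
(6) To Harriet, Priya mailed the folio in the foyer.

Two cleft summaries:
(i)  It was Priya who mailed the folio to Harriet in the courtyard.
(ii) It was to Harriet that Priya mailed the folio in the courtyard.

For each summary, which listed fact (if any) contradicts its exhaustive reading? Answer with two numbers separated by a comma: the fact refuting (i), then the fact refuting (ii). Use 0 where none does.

(i): focus "Priya". No fact shares same thing, recipient, setting (the folio / Harriet / in the courtyard) with a different agent. 0.
(ii): focus "Harriet". Looking for same agent, thing, setting (Priya / the folio / in the courtyard) with some other recipient — fact (3) has Henrik there. Refuted.

0, 3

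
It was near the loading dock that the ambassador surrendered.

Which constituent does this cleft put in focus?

In an it-cleft "It was X that/who ...", the clefted constituent X is the focus; the that/who-clause expresses the presupposed open proposition.
Here the focus is "near the loading dock". The backgrounded (presupposed) material includes "the ambassador".

near the loading dock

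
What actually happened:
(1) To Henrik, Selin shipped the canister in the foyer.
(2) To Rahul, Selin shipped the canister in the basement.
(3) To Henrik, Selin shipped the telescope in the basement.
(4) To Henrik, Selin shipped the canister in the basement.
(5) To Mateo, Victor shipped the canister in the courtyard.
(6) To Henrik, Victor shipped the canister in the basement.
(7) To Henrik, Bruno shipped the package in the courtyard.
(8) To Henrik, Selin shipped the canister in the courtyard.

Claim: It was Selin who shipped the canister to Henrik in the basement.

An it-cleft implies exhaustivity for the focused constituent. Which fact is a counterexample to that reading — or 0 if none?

6

Focus of the cleft: "Selin" (the agent). Presupposed background: the canister as thing and Henrik as recipient and in the basement as setting.
The exhaustive reading says no other agent fits that background.
But fact (6) also has the canister as thing and Henrik as recipient and in the basement as setting, with agent = Victor — so the exhaustive reading fails.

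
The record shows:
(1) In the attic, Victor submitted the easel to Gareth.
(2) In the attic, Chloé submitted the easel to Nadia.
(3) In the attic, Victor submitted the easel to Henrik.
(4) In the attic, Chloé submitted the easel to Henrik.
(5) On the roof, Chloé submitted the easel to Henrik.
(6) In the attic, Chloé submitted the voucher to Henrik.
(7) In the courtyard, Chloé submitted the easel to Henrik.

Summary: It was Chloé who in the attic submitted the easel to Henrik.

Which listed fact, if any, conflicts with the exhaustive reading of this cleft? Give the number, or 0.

3

Focus of the cleft: "Chloé" (the agent). Presupposed background: the easel as thing and Henrik as recipient and in the attic as setting.
Exhaustivity: Chloé is the only agent satisfying that background.
Fact (3) shares the background but with agent = Victor; exhaustivity is violated.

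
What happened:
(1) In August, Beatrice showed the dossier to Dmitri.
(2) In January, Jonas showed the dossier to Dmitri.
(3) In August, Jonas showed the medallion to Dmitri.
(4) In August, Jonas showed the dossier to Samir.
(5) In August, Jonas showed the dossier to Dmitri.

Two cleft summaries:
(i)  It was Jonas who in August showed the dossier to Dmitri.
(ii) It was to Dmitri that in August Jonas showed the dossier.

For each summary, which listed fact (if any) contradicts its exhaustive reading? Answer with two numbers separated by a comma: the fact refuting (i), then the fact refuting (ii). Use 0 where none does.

1, 4

(i): focus "Jonas". Looking for the dossier as thing and Dmitri as recipient and in August as setting with some other agent — fact (1) has Beatrice there. Refuted.
(ii): focus "Dmitri". Looking for Jonas as agent and the dossier as thing and in August as setting with some other recipient — fact (4) has Samir there. Refuted.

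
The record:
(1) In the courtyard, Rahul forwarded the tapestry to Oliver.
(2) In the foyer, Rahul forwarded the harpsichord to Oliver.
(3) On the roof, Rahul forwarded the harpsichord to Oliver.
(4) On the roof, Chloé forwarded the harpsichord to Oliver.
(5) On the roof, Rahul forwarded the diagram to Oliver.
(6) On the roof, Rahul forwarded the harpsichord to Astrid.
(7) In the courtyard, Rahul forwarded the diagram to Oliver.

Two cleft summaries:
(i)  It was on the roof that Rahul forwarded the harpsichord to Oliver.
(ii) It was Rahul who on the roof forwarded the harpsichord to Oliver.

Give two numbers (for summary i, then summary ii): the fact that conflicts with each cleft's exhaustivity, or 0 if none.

2, 4

Summary (i) focuses "on the roof" (the setting); background Rahul as agent and the harpsichord as thing and Oliver as recipient. Fact (2) matches that background with setting = in the foyer — refutes (i).
Summary (ii) focuses "Rahul" (the agent); background the harpsichord as thing and Oliver as recipient and on the roof as setting. Fact (4) matches that background with agent = Chloé — refutes (ii).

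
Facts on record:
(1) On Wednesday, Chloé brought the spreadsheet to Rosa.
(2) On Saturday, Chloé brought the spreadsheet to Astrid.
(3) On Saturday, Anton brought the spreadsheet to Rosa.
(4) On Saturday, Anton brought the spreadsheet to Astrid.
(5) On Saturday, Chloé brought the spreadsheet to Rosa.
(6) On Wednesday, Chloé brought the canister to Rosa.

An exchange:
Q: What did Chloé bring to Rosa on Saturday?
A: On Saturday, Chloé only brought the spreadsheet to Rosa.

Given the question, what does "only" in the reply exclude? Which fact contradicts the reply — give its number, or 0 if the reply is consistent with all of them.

Answering "What did ...?" puts focus on the thing — here, "the spreadsheet".
So "only" ranges over things; the rest (Chloé as agent and Rosa as recipient and on Saturday as setting) is presupposed.
No fact keeps Chloé as agent and Rosa as recipient and on Saturday as setting while changing the thing; every other fact differs on something backgrounded. The reply stands.
(Fact (2) would refute a reading with focus on the recipient — but that is not what the question asks.)

0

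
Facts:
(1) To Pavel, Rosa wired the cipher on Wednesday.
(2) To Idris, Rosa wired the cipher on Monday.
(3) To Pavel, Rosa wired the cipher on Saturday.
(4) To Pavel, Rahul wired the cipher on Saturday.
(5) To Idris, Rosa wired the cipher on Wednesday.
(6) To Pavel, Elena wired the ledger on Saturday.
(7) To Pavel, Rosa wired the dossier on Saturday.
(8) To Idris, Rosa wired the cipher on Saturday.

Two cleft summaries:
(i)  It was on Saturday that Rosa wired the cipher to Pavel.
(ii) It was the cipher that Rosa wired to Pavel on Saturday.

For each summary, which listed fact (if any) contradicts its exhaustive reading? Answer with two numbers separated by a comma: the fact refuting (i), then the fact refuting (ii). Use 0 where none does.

1, 7

Summary (i) focuses "on Saturday" (the setting); background same agent, thing, recipient (Rosa / the cipher / Pavel). Fact (1) matches that background with setting = on Wednesday — refutes (i).
Summary (ii) focuses "the cipher" (the thing); background same agent, recipient, setting (Rosa / Pavel / on Saturday). Fact (7) matches that background with thing = the dossier — refutes (ii).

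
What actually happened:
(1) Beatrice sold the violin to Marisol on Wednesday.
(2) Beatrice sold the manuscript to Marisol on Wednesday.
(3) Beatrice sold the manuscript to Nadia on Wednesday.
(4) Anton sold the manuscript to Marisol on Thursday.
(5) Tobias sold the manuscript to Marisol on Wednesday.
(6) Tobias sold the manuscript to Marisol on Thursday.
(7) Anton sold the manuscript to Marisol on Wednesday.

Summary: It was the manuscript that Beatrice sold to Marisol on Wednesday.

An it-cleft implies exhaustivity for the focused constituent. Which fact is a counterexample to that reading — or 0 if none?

The cleft puts "the manuscript" in focus and presupposes the open proposition with same agent, recipient, setting (Beatrice / Marisol / on Wednesday).
The exhaustive reading says no other thing fits that background.
Fact (1) shares the background but with thing = the violin; exhaustivity is violated.

1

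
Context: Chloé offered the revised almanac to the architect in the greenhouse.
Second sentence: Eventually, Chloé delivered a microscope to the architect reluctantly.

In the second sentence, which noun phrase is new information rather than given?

a microscope

"Chloé" and "the architect" in the second sentence are given — already mentioned in the context.
"a microscope" has no antecedent in the context; it is discourse-new (the indefinite article also signals a new referent).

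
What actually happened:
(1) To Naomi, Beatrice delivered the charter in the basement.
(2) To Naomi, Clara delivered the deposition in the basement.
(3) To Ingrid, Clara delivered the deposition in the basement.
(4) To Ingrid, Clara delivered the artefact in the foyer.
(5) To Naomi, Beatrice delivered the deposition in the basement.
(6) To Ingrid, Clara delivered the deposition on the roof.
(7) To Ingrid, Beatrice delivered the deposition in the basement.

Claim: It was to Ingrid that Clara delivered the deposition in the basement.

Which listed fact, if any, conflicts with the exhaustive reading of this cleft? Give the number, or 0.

The cleft puts "Ingrid" in focus and presupposes the open proposition with same agent, thing, setting (Clara / the deposition / in the basement).
Exhaustivity: Ingrid is the only recipient satisfying that background.
But fact (2) also has same agent, thing, setting (Clara / the deposition / in the basement), with recipient = Naomi — so the exhaustive reading fails.

2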